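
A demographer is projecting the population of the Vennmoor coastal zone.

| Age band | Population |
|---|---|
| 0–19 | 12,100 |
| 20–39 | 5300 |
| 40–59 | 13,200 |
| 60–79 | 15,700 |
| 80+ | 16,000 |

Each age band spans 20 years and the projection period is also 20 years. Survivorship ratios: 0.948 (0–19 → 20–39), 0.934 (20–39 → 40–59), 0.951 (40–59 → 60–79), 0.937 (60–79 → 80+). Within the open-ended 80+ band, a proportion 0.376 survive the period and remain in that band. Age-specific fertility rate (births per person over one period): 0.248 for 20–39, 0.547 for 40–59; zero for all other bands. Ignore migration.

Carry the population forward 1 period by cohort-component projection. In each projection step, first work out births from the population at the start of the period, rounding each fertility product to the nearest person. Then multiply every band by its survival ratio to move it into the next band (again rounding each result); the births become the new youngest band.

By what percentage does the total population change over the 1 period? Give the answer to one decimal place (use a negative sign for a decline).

-6.5

Numbering the groups 1..5 from youngest to oldest:
After projecting period 1:
Births: 5300 × 0.248 = 1314, 13200 × 0.547 = 7220 — total 8534
Group 2: 12100 × 0.948 = 11471
Group 3: 5300 × 0.934 = 4950
Group 4: 13200 × 0.951 = 12553
Group 5: 15700 × 0.937 + 16000 × 0.376 = 14711 + 6016 = 20727
Population now: 0–19=8534, 20–39=11471, 40–59=4950, 60–79=12553, 80+=20727
Total: 62300 → 58235; change = -4065; percentage change = -6.5%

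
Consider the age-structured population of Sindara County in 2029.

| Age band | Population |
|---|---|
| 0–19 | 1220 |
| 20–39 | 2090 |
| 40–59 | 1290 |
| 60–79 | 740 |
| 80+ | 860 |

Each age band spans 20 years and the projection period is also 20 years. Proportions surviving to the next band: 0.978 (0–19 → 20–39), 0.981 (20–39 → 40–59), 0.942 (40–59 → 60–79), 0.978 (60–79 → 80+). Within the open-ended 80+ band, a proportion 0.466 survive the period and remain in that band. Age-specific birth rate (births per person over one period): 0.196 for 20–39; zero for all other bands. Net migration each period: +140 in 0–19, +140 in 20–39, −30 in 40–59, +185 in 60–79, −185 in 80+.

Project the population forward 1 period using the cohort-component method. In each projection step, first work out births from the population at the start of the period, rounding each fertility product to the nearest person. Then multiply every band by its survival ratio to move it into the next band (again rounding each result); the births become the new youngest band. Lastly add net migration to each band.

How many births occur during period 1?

Period 1:
Births: 2090 * 0.196 = 410
20–39: 1220 * 0.978 = 1193
40–59: 2090 * 0.981 = 2050
60–79: 1290 * 0.942 = 1215
80+: 740 * 0.978 + 860 * 0.466 = 724 + 401 = 1125
Net migration: 0–19 + 140 → 550; 20–39 + 140 → 1333; 40–59 − 30 → 2020; 60–79 + 185 → 1400; 80+ − 185 → 940
Population now: 0–19=550, 20–39=1333, 40–59=2020, 60–79=1400, 80+=940

410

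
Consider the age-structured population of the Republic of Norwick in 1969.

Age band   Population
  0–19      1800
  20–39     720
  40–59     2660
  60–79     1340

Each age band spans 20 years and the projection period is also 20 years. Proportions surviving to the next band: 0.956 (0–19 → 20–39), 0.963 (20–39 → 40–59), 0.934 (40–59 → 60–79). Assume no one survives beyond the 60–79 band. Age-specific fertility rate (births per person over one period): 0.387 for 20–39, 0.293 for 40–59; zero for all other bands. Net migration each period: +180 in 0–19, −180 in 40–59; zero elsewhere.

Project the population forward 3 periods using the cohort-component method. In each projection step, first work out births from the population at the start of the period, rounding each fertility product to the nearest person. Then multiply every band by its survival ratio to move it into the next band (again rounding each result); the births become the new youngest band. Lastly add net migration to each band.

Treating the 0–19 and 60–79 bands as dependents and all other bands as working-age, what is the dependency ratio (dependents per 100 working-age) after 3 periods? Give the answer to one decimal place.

After projecting period 1:
Births: 720 × 0.387 = 279, 2660 × 0.293 = 779 — total 1058
20–39: 1800 × 0.956 = 1721
40–59: 720 × 0.963 = 693
60–79: 2660 × 0.934 = 2484
Net migration: 0–19 + 180 → 1238; 40–59 − 180 → 513
Giving 1238 / 1721 / 513 / 2484.
After projecting period 2:
Births: 1721 × 0.387 = 666, 513 × 0.293 = 150 — total 816
20–39: 1238 × 0.956 = 1184
40–59: 1721 × 0.963 = 1657
60–79: 513 × 0.934 = 479
Net migration: 0–19 + 180 → 996; 40–59 − 180 → 1477
Giving 996 / 1184 / 1477 / 479.
After projecting period 3:
Births: 1184 × 0.387 = 458, 1477 × 0.293 = 433 — total 891
20–39: 996 × 0.956 = 952
40–59: 1184 × 0.963 = 1140
60–79: 1477 × 0.934 = 1380
Net migration: 0–19 + 180 → 1071; 40–59 − 180 → 960
Giving 1071 / 952 / 960 / 1380.
Dependents (band 0–19 + band 60–79) = 1071 + 1380 = 2451; working-age = 1912; ratio = 2451/1912 × 100 = 128.2

128.2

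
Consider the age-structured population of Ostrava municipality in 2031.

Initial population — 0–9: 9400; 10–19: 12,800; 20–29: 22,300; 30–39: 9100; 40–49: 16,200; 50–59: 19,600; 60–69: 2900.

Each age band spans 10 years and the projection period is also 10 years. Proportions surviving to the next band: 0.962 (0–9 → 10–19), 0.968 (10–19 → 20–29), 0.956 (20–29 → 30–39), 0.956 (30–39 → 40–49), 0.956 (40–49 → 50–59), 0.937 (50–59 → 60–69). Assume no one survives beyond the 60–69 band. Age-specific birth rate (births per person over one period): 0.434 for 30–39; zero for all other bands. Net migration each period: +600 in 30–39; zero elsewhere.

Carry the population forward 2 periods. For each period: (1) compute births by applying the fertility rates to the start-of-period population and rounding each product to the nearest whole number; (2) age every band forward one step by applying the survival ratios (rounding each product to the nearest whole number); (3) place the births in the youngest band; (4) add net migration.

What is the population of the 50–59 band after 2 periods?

8317

Period 1:
Births: 9100 × 0.434 = 3949
10–19: 9400 × 0.962 = 9043
20–29: 12800 × 0.968 = 12390
30–39: 22300 × 0.956 = 21319
40–49: 9100 × 0.956 = 8700
50–59: 16200 × 0.956 = 15487
60–69: 19600 × 0.937 = 18365
Net migration: 30–39 + 600 → 21919
End of period: [3949, 9043, 12390, 21919, 8700, 15487, 18365]
Period 2:
Births: 21919 × 0.434 = 9513
10–19: 3949 × 0.962 = 3799
20–29: 9043 × 0.968 = 8754
30–39: 12390 × 0.956 = 11845
40–49: 21919 × 0.956 = 20955
50–59: 8700 × 0.956 = 8317
60–69: 15487 × 0.937 = 14511
Net migration: 30–39 + 600 → 12445
End of period: [9513, 3799, 8754, 12445, 20955, 8317, 14511]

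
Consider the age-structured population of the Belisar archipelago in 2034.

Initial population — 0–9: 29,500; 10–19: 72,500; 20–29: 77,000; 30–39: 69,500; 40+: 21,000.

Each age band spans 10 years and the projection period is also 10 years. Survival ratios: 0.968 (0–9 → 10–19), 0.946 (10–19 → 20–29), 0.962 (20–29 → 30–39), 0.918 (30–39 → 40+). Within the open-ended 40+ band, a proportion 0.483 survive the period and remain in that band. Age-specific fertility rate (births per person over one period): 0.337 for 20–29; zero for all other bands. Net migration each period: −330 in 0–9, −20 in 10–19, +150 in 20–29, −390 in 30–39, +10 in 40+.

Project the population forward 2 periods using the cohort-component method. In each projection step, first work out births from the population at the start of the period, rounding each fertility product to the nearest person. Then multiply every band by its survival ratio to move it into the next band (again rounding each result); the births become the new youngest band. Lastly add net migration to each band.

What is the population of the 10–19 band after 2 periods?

24779

Call the bands 1 to 5, youngest first.
After projecting period 1:
Births: 77000 × 0.337 = 25949
Band 2: 29500 × 0.968 = 28556
Band 3: 72500 × 0.946 = 68585
Band 4: 77000 × 0.962 = 74074
Band 5: 69500 × 0.918 + 21000 × 0.483 = 63801 + 10143 = 73944
Net migration: Band 1 − 330 → 25619; Band 2 − 20 → 28536; Band 3 + 150 → 68735; Band 4 − 390 → 73684; Band 5 + 10 → 73954
Giving 25619 / 28536 / 68735 / 73684 / 73954.
After projecting period 2:
Births: 68735 × 0.337 = 23164
Band 2: 25619 × 0.968 = 24799
Band 3: 28536 × 0.946 = 26995
Band 4: 68735 × 0.962 = 66123
Band 5: 73684 × 0.918 + 73954 × 0.483 = 67642 + 35720 = 103362
Net migration: Band 1 − 330 → 22834; Band 2 − 20 → 24779; Band 3 + 150 → 27145; Band 4 − 390 → 65733; Band 5 + 10 → 103372
Giving 22834 / 24779 / 27145 / 65733 / 103372.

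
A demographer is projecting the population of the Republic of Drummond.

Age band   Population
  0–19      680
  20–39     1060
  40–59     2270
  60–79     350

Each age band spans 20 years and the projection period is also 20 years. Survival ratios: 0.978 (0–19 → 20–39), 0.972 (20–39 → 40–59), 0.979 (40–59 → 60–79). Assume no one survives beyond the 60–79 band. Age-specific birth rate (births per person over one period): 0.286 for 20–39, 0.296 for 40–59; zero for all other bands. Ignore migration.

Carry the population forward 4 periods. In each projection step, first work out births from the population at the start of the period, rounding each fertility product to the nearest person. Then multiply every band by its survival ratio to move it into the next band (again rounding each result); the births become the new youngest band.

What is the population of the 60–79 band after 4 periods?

908

[period 1]
Births: 1060 × 0.286 = 303, 2270 × 0.296 = 672 → 975
20–39: 680 × 0.978 = 665
40–59: 1060 × 0.972 = 1030
60–79: 2270 × 0.979 = 2222
End of period: [975, 665, 1030, 2222]
[period 2]
Births: 665 × 0.286 = 190, 1030 × 0.296 = 305 → 495
20–39: 975 × 0.978 = 954
40–59: 665 × 0.972 = 646
60–79: 1030 × 0.979 = 1008
End of period: [495, 954, 646, 1008]
[period 3]
Births: 954 × 0.286 = 273, 646 × 0.296 = 191 → 464
20–39: 495 × 0.978 = 484
40–59: 954 × 0.972 = 927
60–79: 646 × 0.979 = 632
End of period: [464, 484, 927, 632]
[period 4]
Births: 484 × 0.286 = 138, 927 × 0.296 = 274 → 412
20–39: 464 × 0.978 = 454
40–59: 484 × 0.972 = 470
60–79: 927 × 0.979 = 908
End of period: [412, 454, 470, 908]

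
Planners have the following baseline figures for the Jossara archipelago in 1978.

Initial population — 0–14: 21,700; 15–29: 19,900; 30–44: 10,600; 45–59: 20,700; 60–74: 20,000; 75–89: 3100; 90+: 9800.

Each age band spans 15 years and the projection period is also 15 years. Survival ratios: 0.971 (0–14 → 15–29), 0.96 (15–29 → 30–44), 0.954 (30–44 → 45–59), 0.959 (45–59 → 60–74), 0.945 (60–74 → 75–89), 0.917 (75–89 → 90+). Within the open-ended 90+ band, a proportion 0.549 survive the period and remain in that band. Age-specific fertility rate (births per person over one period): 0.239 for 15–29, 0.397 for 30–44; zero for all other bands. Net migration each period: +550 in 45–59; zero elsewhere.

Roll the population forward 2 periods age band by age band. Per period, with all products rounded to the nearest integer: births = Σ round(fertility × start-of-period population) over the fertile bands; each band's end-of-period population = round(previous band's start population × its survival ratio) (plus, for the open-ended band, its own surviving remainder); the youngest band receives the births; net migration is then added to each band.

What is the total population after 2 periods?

111156

Call the bands 1 to 7, youngest first.
Period 1:
Births: 19900 × 0.239 = 4756  |  10600 × 0.397 = 4208 → total 8964
Band 2: 21700 × 0.971 = 21071
Band 3: 19900 × 0.96 = 19104
Band 4: 10600 × 0.954 = 10112
Band 5: 20700 × 0.959 = 19851
Band 6: 20000 × 0.945 = 18900
Band 7: 3100 × 0.917 + 9800 × 0.549 = 2843 + 5380 = 8223
Net migration: Band 4 + 550 → 10662
Giving 8964 / 21071 / 19104 / 10662 / 19851 / 18900 / 8223.
Period 2:
Births: 21071 × 0.239 = 5036  |  19104 × 0.397 = 7584 → total 12620
Band 2: 8964 × 0.971 = 8704
Band 3: 21071 × 0.96 = 20228
Band 4: 19104 × 0.954 = 18225
Band 5: 10662 × 0.959 = 10225
Band 6: 19851 × 0.945 = 18759
Band 7: 18900 × 0.917 + 8223 × 0.549 = 17331 + 4514 = 21845
Net migration: Band 4 + 550 → 18775
Giving 12620 / 8704 / 20228 / 18775 / 10225 / 18759 / 21845.
Total after period 2: 12620 + 8704 + 20228 + 18775 + 10225 + 18759 + 21845 = 111156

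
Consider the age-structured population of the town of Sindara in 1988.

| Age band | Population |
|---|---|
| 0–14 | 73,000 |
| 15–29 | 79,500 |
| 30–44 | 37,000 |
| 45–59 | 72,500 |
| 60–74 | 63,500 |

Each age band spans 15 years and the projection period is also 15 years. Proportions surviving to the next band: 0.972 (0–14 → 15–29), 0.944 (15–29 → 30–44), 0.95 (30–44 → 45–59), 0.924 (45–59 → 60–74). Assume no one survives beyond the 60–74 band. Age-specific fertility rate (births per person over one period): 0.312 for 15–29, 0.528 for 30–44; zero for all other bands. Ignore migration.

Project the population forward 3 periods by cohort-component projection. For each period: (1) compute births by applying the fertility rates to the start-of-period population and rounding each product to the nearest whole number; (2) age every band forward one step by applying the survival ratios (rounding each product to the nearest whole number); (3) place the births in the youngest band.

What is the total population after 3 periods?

Period 1:
Births: 79500 × 0.312 = 24804, 37000 × 0.528 = 19536 → total 44340
15–29: 73000 × 0.972 = 70956
30–44: 79500 × 0.944 = 75048
45–59: 37000 × 0.95 = 35150
60–74: 72500 × 0.924 = 66990
Giving 44340 / 70956 / 75048 / 35150 / 66990.
Period 2:
Births: 70956 × 0.312 = 22138, 75048 × 0.528 = 39625 → total 61763
15–29: 44340 × 0.972 = 43098
30–44: 70956 × 0.944 = 66982
45–59: 75048 × 0.95 = 71296
60–74: 35150 × 0.924 = 32479
Giving 61763 / 43098 / 66982 / 71296 / 32479.
Period 3:
Births: 43098 × 0.312 = 13447, 66982 × 0.528 = 35366 → total 48813
15–29: 61763 × 0.972 = 60034
30–44: 43098 × 0.944 = 40685
45–59: 66982 × 0.95 = 63633
60–74: 71296 × 0.924 = 65878
Giving 48813 / 60034 / 40685 / 63633 / 65878.
Total after period 3: 48813 + 60034 + 40685 + 63633 + 65878 = 279043

279043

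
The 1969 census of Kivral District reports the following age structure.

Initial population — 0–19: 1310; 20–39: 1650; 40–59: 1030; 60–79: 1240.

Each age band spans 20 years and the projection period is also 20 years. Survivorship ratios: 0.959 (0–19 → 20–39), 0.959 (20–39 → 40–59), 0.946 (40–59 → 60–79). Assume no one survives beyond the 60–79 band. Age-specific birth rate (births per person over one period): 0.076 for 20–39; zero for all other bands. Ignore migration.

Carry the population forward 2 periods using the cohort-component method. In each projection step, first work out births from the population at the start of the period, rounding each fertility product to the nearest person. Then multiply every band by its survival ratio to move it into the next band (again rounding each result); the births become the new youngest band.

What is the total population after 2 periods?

2917

After projecting period 1:
Births: 1650 * 0.076 = 125
20–39: 1310 * 0.959 = 1256
40–59: 1650 * 0.959 = 1582
60–79: 1030 * 0.946 = 974
End of period: [125, 1256, 1582, 974]
After projecting period 2:
Births: 1256 * 0.076 = 95
20–39: 125 * 0.959 = 120
40–59: 1256 * 0.959 = 1205
60–79: 1582 * 0.946 = 1497
End of period: [95, 120, 1205, 1497]
Total after period 2: 95 + 120 + 1205 + 1497 = 2917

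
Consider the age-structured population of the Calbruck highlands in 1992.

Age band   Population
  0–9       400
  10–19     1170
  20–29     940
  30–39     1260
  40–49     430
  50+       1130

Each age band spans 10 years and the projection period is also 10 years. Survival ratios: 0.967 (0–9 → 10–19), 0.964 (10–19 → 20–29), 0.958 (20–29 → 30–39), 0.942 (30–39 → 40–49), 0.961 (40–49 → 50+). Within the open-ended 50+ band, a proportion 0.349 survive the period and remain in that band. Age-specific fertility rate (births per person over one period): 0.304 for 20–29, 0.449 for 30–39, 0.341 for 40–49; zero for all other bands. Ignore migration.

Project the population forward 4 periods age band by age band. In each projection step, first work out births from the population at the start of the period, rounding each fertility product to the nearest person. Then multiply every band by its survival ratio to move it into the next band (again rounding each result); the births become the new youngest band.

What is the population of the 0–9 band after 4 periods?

After projecting period 1:
Births: 940 × 0.304 = 286 ; 1260 × 0.449 = 566 ; 430 × 0.341 = 147 → total 999
10–19: 400 × 0.967 = 387
20–29: 1170 × 0.964 = 1128
30–39: 940 × 0.958 = 901
40–49: 1260 × 0.942 = 1187
50+: 430 × 0.961 + 1130 × 0.349 = 413 + 394 = 807
→ [999, 387, 1128, 901, 1187, 807]
After projecting period 2:
Births: 1128 × 0.304 = 343 ; 901 × 0.449 = 405 ; 1187 × 0.341 = 405 → total 1153
10–19: 999 × 0.967 = 966
20–29: 387 × 0.964 = 373
30–39: 1128 × 0.958 = 1081
40–49: 901 × 0.942 = 849
50+: 1187 × 0.961 + 807 × 0.349 = 1141 + 282 = 1423
→ [1153, 966, 373, 1081, 849, 1423]
After projecting period 3:
Births: 373 × 0.304 = 113 ; 1081 × 0.449 = 485 ; 849 × 0.341 = 290 → total 888
10–19: 1153 × 0.967 = 1115
20–29: 966 × 0.964 = 931
30–39: 373 × 0.958 = 357
40–49: 1081 × 0.942 = 1018
50+: 849 × 0.961 + 1423 × 0.349 = 816 + 497 = 1313
→ [888, 1115, 931, 357, 1018, 1313]
After projecting period 4:
Births: 931 × 0.304 = 283 ; 357 × 0.449 = 160 ; 1018 × 0.341 = 347 → total 790
10–19: 888 × 0.967 = 859
20–29: 1115 × 0.964 = 1075
30–39: 931 × 0.958 = 892
40–49: 357 × 0.942 = 336
50+: 1018 × 0.961 + 1313 × 0.349 = 978 + 458 = 1436
→ [790, 859, 1075, 892, 336, 1436]

790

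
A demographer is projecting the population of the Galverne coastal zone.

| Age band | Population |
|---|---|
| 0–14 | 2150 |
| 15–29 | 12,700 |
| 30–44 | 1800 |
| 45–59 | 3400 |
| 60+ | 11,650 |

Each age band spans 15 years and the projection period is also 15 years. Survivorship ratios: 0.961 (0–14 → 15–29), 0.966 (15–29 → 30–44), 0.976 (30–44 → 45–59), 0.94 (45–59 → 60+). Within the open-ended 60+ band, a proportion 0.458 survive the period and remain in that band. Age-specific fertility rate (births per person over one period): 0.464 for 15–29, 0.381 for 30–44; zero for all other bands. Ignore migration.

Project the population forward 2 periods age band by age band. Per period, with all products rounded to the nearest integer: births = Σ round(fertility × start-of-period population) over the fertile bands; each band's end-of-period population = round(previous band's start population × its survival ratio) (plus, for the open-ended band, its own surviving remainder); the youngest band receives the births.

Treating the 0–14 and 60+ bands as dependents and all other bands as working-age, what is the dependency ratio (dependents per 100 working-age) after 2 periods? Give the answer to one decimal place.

55.2

(Groups numbered youngest = 1 to oldest = 5.)
Period 1:
Births: 12700 * 0.464 = 5893, 1800 * 0.381 = 686 — total 6579
Group 2: 2150 * 0.961 = 2066
Group 3: 12700 * 0.966 = 12268
Group 4: 1800 * 0.976 = 1757
Group 5: 3400 * 0.94 + 11650 * 0.458 = 3196 + 5336 = 8532
End of period: [6579, 2066, 12268, 1757, 8532]
Period 2:
Births: 2066 * 0.464 = 959, 12268 * 0.381 = 4674 — total 5633
Group 2: 6579 * 0.961 = 6322
Group 3: 2066 * 0.966 = 1996
Group 4: 12268 * 0.976 = 11974
Group 5: 1757 * 0.94 + 8532 * 0.458 = 1652 + 3908 = 5560
End of period: [5633, 6322, 1996, 11974, 5560]
Dependents (band 0–14 + band 60+) = 5633 + 5560 = 11193; working-age = 20292; ratio = 11193/20292 × 100 = 55.2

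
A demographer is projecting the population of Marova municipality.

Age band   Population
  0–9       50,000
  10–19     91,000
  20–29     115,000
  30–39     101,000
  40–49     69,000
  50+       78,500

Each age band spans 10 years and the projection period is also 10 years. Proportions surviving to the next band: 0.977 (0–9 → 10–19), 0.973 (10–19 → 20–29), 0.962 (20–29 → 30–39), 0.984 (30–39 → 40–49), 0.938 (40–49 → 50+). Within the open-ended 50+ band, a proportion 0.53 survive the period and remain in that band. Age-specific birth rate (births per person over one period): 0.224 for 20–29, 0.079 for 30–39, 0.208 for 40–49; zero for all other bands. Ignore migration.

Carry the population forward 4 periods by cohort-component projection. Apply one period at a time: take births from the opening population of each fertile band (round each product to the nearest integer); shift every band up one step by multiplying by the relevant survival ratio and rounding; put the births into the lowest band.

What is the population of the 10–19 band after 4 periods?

— Period 1 —
Births: 115000 × 0.224 = 25760, 101000 × 0.079 = 7979, 69000 × 0.208 = 14352 ⇒ total 48091
10–19: 50000 × 0.977 = 48850
20–29: 91000 × 0.973 = 88543
30–39: 115000 × 0.962 = 110630
40–49: 101000 × 0.984 = 99384
50+: 69000 × 0.938 + 78500 × 0.53 = 64722 + 41605 = 106327
Population now: 0–9=48091, 10–19=48850, 20–29=88543, 30–39=110630, 40–49=99384, 50+=106327
— Period 2 —
Births: 88543 × 0.224 = 19834, 110630 × 0.079 = 8740, 99384 × 0.208 = 20672 ⇒ total 49246
10–19: 48091 × 0.977 = 46985
20–29: 48850 × 0.973 = 47531
30–39: 88543 × 0.962 = 85178
40–49: 110630 × 0.984 = 108860
50+: 99384 × 0.938 + 106327 × 0.53 = 93222 + 56353 = 149575
Population now: 0–9=49246, 10–19=46985, 20–29=47531, 30–39=85178, 40–49=108860, 50+=149575
— Period 3 —
Births: 47531 × 0.224 = 10647, 85178 × 0.079 = 6729, 108860 × 0.208 = 22643 ⇒ total 40019
10–19: 49246 × 0.977 = 48113
20–29: 46985 × 0.973 = 45716
30–39: 47531 × 0.962 = 45725
40–49: 85178 × 0.984 = 83815
50+: 108860 × 0.938 + 149575 × 0.53 = 102111 + 79275 = 181386
Population now: 0–9=40019, 10–19=48113, 20–29=45716, 30–39=45725, 40–49=83815, 50+=181386
— Period 4 —
Births: 45716 × 0.224 = 10240, 45725 × 0.079 = 3612, 83815 × 0.208 = 17434 ⇒ total 31286
10–19: 40019 × 0.977 = 39099
20–29: 48113 × 0.973 = 46814
30–39: 45716 × 0.962 = 43979
40–49: 45725 × 0.984 = 44993
50+: 83815 × 0.938 + 181386 × 0.53 = 78618 + 96135 = 174753
Population now: 0–9=31286, 10–19=39099, 20–29=46814, 30–39=43979, 40–49=44993, 50+=174753

39099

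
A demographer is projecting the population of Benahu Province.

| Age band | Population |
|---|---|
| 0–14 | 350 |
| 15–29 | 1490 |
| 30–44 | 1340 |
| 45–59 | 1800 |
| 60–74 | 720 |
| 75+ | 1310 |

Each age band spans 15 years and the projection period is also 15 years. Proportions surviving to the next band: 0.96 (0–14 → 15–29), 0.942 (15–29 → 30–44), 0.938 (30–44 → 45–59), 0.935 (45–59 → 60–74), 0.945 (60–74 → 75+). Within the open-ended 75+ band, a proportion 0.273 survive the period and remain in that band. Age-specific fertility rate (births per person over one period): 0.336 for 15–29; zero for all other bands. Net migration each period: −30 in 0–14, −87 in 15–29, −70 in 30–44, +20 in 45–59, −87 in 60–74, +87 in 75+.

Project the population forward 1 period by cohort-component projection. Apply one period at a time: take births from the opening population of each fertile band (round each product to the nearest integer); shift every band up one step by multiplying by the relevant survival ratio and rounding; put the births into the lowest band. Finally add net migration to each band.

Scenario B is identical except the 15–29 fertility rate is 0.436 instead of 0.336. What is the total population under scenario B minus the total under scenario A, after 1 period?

149

[period 1]
Births: 1490 * 0.336 = 501
15–29: 350 * 0.96 = 336
30–44: 1490 * 0.942 = 1404
45–59: 1340 * 0.938 = 1257
60–74: 1800 * 0.935 = 1683
75+: 720 * 0.945 + 1310 * 0.273 = 680 + 358 = 1038
Net migration: 0–14 − 30 → 471; 15–29 − 87 → 249; 30–44 − 70 → 1334; 45–59 + 20 → 1277; 60–74 − 87 → 1596; 75+ + 87 → 1125
End of period: [471, 249, 1334, 1277, 1596, 1125]
Scenario A total after 1 period: 6052
Scenario B projection —
[period 1]
Births: 1490 * 0.436 = 650
15–29: 350 * 0.96 = 336
30–44: 1490 * 0.942 = 1404
45–59: 1340 * 0.938 = 1257
60–74: 1800 * 0.935 = 1683
75+: 720 * 0.945 + 1310 * 0.273 = 680 + 358 = 1038
Net migration: 0–14 − 30 → 620; 15–29 − 87 → 249; 30–44 − 70 → 1334; 45–59 + 20 → 1277; 60–74 − 87 → 1596; 75+ + 87 → 1125
End of period: [620, 249, 1334, 1277, 1596, 1125]
Scenario B total after 1 period: 6201
Difference B − A = 6201 − 6052 = 149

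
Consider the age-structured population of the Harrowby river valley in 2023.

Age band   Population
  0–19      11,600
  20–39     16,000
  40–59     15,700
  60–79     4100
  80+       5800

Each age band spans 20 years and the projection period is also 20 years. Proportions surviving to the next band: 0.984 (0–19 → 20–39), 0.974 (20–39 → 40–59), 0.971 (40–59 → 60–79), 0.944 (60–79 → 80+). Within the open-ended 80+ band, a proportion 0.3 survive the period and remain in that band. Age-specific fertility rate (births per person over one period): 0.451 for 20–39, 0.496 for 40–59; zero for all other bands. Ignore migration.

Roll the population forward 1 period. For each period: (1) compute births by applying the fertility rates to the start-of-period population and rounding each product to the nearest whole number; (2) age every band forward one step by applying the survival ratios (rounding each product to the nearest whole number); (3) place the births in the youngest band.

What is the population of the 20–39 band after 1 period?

11414

— Period 1 —
Births: 16000 × 0.451 = 7216 ; 15700 × 0.496 = 7787 ⇒ total 15003
20–39: 11600 × 0.984 = 11414
40–59: 16000 × 0.974 = 15584
60–79: 15700 × 0.971 = 15245
80+: 4100 × 0.944 + 5800 × 0.3 = 3870 + 1740 = 5610
Population now: 0–19=15003, 20–39=11414, 40–59=15584, 60–79=15245, 80+=5610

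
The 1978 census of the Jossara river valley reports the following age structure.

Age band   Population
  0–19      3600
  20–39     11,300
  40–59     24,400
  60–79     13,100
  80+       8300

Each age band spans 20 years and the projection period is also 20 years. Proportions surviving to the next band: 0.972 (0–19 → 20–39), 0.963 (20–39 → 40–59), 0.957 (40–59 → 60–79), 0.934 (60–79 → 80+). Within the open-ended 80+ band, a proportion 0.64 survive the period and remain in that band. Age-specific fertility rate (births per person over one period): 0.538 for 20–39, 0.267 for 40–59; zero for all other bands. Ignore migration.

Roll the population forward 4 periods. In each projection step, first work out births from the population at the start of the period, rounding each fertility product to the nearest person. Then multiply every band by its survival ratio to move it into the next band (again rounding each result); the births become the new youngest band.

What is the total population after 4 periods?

Period 1:
Births: 11300 × 0.538 = 6079 ; 24400 × 0.267 = 6515 — total 12594
20–39: 3600 × 0.972 = 3499
40–59: 11300 × 0.963 = 10882
60–79: 24400 × 0.957 = 23351
80+: 13100 × 0.934 + 8300 × 0.64 = 12235 + 5312 = 17547
End of period: [12594, 3499, 10882, 23351, 17547]
Period 2:
Births: 3499 × 0.538 = 1882 ; 10882 × 0.267 = 2905 — total 4787
20–39: 12594 × 0.972 = 12241
40–59: 3499 × 0.963 = 3370
60–79: 10882 × 0.957 = 10414
80+: 23351 × 0.934 + 17547 × 0.64 = 21810 + 11230 = 33040
End of period: [4787, 12241, 3370, 10414, 33040]
Period 3:
Births: 12241 × 0.538 = 6586 ; 3370 × 0.267 = 900 — total 7486
20–39: 4787 × 0.972 = 4653
40–59: 12241 × 0.963 = 11788
60–79: 3370 × 0.957 = 3225
80+: 10414 × 0.934 + 33040 × 0.64 = 9727 + 21146 = 30873
End of period: [7486, 4653, 11788, 3225, 30873]
Period 4:
Births: 4653 × 0.538 = 2503 ; 11788 × 0.267 = 3147 — total 5650
20–39: 7486 × 0.972 = 7276
40–59: 4653 × 0.963 = 4481
60–79: 11788 × 0.957 = 11281
80+: 3225 × 0.934 + 30873 × 0.64 = 3012 + 19759 = 22771
End of period: [5650, 7276, 4481, 11281, 22771]
Total after period 4: 5650 + 7276 + 4481 + 11281 + 22771 = 51459

51459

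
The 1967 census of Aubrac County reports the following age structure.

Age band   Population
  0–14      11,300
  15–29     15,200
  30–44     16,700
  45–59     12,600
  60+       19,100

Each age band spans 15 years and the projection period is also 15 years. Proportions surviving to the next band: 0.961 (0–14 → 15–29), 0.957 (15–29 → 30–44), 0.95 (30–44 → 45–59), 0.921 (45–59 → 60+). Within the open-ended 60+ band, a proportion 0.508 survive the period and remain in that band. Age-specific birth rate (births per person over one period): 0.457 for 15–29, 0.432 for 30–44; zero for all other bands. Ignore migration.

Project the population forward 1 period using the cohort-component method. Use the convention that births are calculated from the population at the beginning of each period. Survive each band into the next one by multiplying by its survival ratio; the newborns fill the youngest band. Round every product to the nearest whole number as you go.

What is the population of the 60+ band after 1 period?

21308

Numbering the bands 1..5 from youngest to oldest:
Period 1.
Births: 15200 * 0.457 = 6946  |  16700 * 0.432 = 7214 → 14160
Band 2: 11300 * 0.961 = 10859
Band 3: 15200 * 0.957 = 14546
Band 4: 16700 * 0.95 = 15865
Band 5: 12600 * 0.921 + 19100 * 0.508 = 11605 + 9703 = 21308
End of period: [14160, 10859, 14546, 15865, 21308]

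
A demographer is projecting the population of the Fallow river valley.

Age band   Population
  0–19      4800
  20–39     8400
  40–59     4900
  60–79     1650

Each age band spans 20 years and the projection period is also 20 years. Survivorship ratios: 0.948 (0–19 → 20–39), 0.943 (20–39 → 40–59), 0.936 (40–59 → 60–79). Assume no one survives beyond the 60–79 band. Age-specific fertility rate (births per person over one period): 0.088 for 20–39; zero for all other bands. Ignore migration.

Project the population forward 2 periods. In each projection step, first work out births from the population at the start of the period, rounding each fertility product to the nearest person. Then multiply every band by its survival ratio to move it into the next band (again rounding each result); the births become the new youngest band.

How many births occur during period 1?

739

Period 1.
Births: 8400 × 0.088 = 739
20–39: 4800 × 0.948 = 4550
40–59: 8400 × 0.943 = 7921
60–79: 4900 × 0.936 = 4586
End of period: [739, 4550, 7921, 4586]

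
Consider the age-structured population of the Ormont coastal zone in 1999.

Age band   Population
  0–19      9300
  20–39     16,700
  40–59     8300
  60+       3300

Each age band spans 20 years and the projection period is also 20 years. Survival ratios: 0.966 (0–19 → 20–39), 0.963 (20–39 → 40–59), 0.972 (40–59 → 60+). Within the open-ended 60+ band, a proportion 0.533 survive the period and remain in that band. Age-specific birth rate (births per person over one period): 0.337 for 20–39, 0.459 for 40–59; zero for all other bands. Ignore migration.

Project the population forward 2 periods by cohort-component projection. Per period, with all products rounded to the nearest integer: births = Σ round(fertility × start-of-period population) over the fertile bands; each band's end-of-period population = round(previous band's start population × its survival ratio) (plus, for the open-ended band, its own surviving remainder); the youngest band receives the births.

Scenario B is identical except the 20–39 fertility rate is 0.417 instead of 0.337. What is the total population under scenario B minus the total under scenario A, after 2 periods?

2009

(Groups numbered youngest = 1 to oldest = 4.)
Period 1.
Births: 16700 × 0.337 = 5628 ; 8300 × 0.459 = 3810 → total 9438
Group 2: 9300 × 0.966 = 8984
Group 3: 16700 × 0.963 = 16082
Group 4: 8300 × 0.972 + 3300 × 0.533 = 8068 + 1759 = 9827
→ [9438, 8984, 16082, 9827]
Period 2.
Births: 8984 × 0.337 = 3028 ; 16082 × 0.459 = 7382 → total 10410
Group 2: 9438 × 0.966 = 9117
Group 3: 8984 × 0.963 = 8652
Group 4: 16082 × 0.972 + 9827 × 0.533 = 15632 + 5238 = 20870
→ [10410, 9117, 8652, 20870]
Scenario A total after 2 periods: 49049
Scenario B projection —
Period 1.
Births: 16700 × 0.417 = 6964 ; 8300 × 0.459 = 3810 → total 10774
Group 2: 9300 × 0.966 = 8984
Group 3: 16700 × 0.963 = 16082
Group 4: 8300 × 0.972 + 3300 × 0.533 = 8068 + 1759 = 9827
→ [10774, 8984, 16082, 9827]
Period 2.
Births: 8984 × 0.417 = 3746 ; 16082 × 0.459 = 7382 → total 11128
Group 2: 10774 × 0.966 = 10408
Group 3: 8984 × 0.963 = 8652
Group 4: 16082 × 0.972 + 9827 × 0.533 = 15632 + 5238 = 20870
→ [11128, 10408, 8652, 20870]
Scenario B total after 2 periods: 51058
Difference B − A = 51058 − 49049 = 2009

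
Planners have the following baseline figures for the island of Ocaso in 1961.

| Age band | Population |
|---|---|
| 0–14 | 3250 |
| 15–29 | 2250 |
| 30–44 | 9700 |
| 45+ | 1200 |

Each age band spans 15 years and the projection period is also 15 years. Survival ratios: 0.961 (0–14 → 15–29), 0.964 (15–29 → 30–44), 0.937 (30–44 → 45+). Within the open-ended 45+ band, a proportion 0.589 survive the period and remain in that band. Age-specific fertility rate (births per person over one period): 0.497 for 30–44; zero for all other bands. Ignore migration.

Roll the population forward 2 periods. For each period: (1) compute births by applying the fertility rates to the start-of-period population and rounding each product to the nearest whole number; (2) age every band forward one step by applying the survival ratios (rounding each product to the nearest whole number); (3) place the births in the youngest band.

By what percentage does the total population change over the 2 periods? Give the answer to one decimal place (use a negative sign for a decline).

After projecting period 1:
Births: 9700 × 0.497 = 4821
15–29: 3250 × 0.961 = 3123
30–44: 2250 × 0.964 = 2169
45+: 9700 × 0.937 + 1200 × 0.589 = 9089 + 707 = 9796
→ [4821, 3123, 2169, 9796]
After projecting period 2:
Births: 2169 × 0.497 = 1078
15–29: 4821 × 0.961 = 4633
30–44: 3123 × 0.964 = 3011
45+: 2169 × 0.937 + 9796 × 0.589 = 2032 + 5770 = 7802
→ [1078, 4633, 3011, 7802]
Total: 16400 → 16524; change = 124; percentage change = 0.8%

0.8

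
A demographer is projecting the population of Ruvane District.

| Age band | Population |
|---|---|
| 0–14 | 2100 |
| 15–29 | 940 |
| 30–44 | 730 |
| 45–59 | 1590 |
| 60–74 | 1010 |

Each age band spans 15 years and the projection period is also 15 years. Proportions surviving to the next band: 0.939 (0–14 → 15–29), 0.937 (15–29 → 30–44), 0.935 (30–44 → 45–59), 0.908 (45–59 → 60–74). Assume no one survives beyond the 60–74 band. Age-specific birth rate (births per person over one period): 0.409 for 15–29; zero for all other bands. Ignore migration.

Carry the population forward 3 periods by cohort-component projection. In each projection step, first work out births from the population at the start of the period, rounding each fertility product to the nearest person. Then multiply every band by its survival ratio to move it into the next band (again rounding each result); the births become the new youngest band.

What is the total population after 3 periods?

3720

Period 1.
Births: 940 × 0.409 = 384
15–29: 2100 × 0.939 = 1972
30–44: 940 × 0.937 = 881
45–59: 730 × 0.935 = 683
60–74: 1590 × 0.908 = 1444
Population now: 0–14=384, 15–29=1972, 30–44=881, 45–59=683, 60–74=1444
Period 2.
Births: 1972 × 0.409 = 807
15–29: 384 × 0.939 = 361
30–44: 1972 × 0.937 = 1848
45–59: 881 × 0.935 = 824
60–74: 683 × 0.908 = 620
Population now: 0–14=807, 15–29=361, 30–44=1848, 45–59=824, 60–74=620
Period 3.
Births: 361 × 0.409 = 148
15–29: 807 × 0.939 = 758
30–44: 361 × 0.937 = 338
45–59: 1848 × 0.935 = 1728
60–74: 824 × 0.908 = 748
Population now: 0–14=148, 15–29=758, 30–44=338, 45–59=1728, 60–74=748
Total after period 3: 148 + 758 + 338 + 1728 + 748 = 3720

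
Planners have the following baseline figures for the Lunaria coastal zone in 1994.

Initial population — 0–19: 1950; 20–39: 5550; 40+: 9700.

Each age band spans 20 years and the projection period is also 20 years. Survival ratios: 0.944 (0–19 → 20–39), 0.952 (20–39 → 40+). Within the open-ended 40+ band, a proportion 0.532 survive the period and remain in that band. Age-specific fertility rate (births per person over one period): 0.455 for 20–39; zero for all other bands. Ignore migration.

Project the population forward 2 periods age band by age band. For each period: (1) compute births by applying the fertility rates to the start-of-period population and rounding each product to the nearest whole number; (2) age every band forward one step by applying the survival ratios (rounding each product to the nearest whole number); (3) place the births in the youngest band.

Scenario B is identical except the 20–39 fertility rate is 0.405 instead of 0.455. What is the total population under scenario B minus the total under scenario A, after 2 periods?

[period 1]
Births: 5550 × 0.455 = 2525
20–39: 1950 × 0.944 = 1841
40+: 5550 × 0.952 + 9700 × 0.532 = 5284 + 5160 = 10444
Population now: 0–19=2525, 20–39=1841, 40+=10444
[period 2]
Births: 1841 × 0.455 = 838
20–39: 2525 × 0.944 = 2384
40+: 1841 × 0.952 + 10444 × 0.532 = 1753 + 5556 = 7309
Population now: 0–19=838, 20–39=2384, 40+=7309
Scenario A total after 2 periods: 10531
Scenario B projection —
[period 1]
Births: 5550 × 0.405 = 2248
20–39: 1950 × 0.944 = 1841
40+: 5550 × 0.952 + 9700 × 0.532 = 5284 + 5160 = 10444
Population now: 0–19=2248, 20–39=1841, 40+=10444
[period 2]
Births: 1841 × 0.405 = 746
20–39: 2248 × 0.944 = 2122
40+: 1841 × 0.952 + 10444 × 0.532 = 1753 + 5556 = 7309
Population now: 0–19=746, 20–39=2122, 40+=7309
Scenario B total after 2 periods: 10177
Difference B − A = 10177 − 10531 = -354

-354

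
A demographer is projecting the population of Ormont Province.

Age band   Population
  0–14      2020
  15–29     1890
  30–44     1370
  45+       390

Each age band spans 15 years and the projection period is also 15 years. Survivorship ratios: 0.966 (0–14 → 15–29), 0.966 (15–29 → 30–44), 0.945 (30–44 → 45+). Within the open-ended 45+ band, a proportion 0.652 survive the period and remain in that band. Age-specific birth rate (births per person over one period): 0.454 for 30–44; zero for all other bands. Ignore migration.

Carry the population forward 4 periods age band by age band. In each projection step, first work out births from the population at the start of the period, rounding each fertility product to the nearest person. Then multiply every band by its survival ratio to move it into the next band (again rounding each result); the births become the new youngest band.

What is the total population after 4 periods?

Numbering the bands 1..4 from youngest to oldest:
Period 1.
Births: 1370 * 0.454 = 622
Band 2: 2020 * 0.966 = 1951
Band 3: 1890 * 0.966 = 1826
Band 4: 1370 * 0.945 + 390 * 0.652 = 1295 + 254 = 1549
Giving 622 / 1951 / 1826 / 1549.
Period 2.
Births: 1826 * 0.454 = 829
Band 2: 622 * 0.966 = 601
Band 3: 1951 * 0.966 = 1885
Band 4: 1826 * 0.945 + 1549 * 0.652 = 1726 + 1010 = 2736
Giving 829 / 601 / 1885 / 2736.
Period 3.
Births: 1885 * 0.454 = 856
Band 2: 829 * 0.966 = 801
Band 3: 601 * 0.966 = 581
Band 4: 1885 * 0.945 + 2736 * 0.652 = 1781 + 1784 = 3565
Giving 856 / 801 / 581 / 3565.
Period 4.
Births: 581 * 0.454 = 264
Band 2: 856 * 0.966 = 827
Band 3: 801 * 0.966 = 774
Band 4: 581 * 0.945 + 3565 * 0.652 = 549 + 2324 = 2873
Giving 264 / 827 / 774 / 2873.
Total after period 4: 264 + 827 + 774 + 2873 = 4738

4738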